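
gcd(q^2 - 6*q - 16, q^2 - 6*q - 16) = q^2 - 6*q - 16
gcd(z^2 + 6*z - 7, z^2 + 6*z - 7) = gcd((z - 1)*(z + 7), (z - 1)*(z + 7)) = z^2 + 6*z - 7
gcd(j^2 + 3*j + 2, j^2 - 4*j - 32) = 1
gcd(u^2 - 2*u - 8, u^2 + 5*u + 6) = u + 2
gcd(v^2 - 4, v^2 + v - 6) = v - 2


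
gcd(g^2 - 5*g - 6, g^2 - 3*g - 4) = g + 1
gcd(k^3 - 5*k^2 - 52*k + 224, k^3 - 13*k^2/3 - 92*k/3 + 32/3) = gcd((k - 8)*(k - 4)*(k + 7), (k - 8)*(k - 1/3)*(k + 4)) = k - 8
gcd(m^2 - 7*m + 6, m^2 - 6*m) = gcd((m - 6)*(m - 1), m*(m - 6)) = m - 6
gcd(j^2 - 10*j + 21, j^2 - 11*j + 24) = j - 3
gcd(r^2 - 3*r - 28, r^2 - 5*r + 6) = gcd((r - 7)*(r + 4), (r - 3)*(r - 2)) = 1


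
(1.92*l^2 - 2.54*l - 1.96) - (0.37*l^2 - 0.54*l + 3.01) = 1.55*l^2 - 2.0*l - 4.97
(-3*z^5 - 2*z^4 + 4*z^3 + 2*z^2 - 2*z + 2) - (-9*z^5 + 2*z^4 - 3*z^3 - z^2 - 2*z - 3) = 6*z^5 - 4*z^4 + 7*z^3 + 3*z^2 + 5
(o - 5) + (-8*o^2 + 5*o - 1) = -8*o^2 + 6*o - 6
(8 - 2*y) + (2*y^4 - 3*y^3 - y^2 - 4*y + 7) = 2*y^4 - 3*y^3 - y^2 - 6*y + 15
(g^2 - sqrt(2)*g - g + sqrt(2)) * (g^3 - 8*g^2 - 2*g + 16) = g^5 - 9*g^4 - sqrt(2)*g^4 + 6*g^3 + 9*sqrt(2)*g^3 - 6*sqrt(2)*g^2 + 18*g^2 - 18*sqrt(2)*g - 16*g + 16*sqrt(2)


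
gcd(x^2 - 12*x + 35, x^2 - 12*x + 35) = x^2 - 12*x + 35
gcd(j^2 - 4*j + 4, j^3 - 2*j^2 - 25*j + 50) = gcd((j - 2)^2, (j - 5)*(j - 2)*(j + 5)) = j - 2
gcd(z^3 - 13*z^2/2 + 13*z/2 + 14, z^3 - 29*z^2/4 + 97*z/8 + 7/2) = z^2 - 15*z/2 + 14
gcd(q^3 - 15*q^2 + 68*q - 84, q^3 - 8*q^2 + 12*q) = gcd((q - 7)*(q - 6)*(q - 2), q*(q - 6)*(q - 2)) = q^2 - 8*q + 12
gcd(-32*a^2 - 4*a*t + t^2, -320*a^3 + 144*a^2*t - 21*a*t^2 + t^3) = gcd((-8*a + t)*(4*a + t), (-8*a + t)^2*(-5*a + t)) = -8*a + t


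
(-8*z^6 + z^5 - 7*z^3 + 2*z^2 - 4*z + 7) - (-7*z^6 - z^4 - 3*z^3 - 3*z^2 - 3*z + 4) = -z^6 + z^5 + z^4 - 4*z^3 + 5*z^2 - z + 3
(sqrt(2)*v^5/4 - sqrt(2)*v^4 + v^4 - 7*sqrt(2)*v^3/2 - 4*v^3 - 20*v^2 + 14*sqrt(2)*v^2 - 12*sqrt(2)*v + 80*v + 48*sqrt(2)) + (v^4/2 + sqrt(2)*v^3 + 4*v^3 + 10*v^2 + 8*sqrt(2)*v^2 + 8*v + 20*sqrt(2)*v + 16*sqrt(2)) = sqrt(2)*v^5/4 - sqrt(2)*v^4 + 3*v^4/2 - 5*sqrt(2)*v^3/2 - 10*v^2 + 22*sqrt(2)*v^2 + 8*sqrt(2)*v + 88*v + 64*sqrt(2)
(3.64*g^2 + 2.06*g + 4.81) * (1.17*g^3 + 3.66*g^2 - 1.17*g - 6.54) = 4.2588*g^5 + 15.7326*g^4 + 8.9085*g^3 - 8.6112*g^2 - 19.1001*g - 31.4574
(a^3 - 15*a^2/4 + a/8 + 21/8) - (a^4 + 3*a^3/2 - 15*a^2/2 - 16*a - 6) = -a^4 - a^3/2 + 15*a^2/4 + 129*a/8 + 69/8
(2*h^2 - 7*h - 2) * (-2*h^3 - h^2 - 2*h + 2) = -4*h^5 + 12*h^4 + 7*h^3 + 20*h^2 - 10*h - 4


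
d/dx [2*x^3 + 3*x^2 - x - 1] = 6*x^2 + 6*x - 1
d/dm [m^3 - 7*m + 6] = 3*m^2 - 7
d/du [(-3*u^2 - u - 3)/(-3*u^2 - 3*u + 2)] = (6*u^2 - 30*u - 11)/(9*u^4 + 18*u^3 - 3*u^2 - 12*u + 4)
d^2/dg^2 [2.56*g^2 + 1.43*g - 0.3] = 5.12000000000000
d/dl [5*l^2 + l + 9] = 10*l + 1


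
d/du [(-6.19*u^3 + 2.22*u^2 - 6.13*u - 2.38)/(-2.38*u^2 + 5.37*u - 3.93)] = (14.7322*u^4 - 66.4806*u^3 + 70.3121*u^2 - 28.778*u + 36.8715)/(5.6644*u^4 - 25.5612*u^3 + 47.5437*u^2 - 42.2082*u + 15.4449)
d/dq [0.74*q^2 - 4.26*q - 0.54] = 1.48*q - 4.26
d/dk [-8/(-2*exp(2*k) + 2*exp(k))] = 4*(1 - 2*exp(k))*exp(-k)/(1 - exp(k))^2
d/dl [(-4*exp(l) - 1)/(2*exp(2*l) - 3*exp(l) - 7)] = (8*exp(2*l) + 4*exp(l) + 25)*exp(l)/(4*exp(4*l) - 12*exp(3*l) - 19*exp(2*l) + 42*exp(l) + 49)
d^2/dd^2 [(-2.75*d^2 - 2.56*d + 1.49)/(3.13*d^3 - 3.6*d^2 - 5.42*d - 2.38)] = (-53.8829500000001*d^6 - 150.480384*d^5 + 68.329152*d^4 - 601.328972*d^3 - 123.274692*d^2 + 372.639396*d + 96.900784)/(30.664297*d^9 - 105.80652*d^8 - 37.603194*d^7 + 249.829494*d^6 + 226.021836*d^5 - 167.545032*d^4 - 384.662732*d^3 - 270.923016*d^2 - 92.103144*d - 13.481272)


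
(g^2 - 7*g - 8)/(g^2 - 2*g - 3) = (g - 8)/(g - 3)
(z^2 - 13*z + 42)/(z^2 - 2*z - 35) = (z - 6)/(z + 5)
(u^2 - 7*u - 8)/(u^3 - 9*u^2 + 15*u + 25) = (u - 8)/(u^2 - 10*u + 25)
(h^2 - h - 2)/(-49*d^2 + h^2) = (-h^2 + h + 2)/(49*d^2 - h^2)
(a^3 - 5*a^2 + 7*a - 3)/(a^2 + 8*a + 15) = (a^3 - 5*a^2 + 7*a - 3)/(a^2 + 8*a + 15)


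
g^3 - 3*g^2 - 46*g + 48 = (g - 8)*(g - 1)*(g + 6)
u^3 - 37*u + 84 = (u - 4)*(u - 3)*(u + 7)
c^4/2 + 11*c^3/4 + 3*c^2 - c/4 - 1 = (c/2 + 1/2)*(c - 1/2)*(c + 1)*(c + 4)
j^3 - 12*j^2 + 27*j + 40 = (j - 8)*(j - 5)*(j + 1)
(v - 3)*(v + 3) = v^2 - 9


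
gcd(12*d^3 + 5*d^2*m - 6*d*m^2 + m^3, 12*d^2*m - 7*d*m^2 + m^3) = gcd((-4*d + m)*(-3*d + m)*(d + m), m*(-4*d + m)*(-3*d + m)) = 12*d^2 - 7*d*m + m^2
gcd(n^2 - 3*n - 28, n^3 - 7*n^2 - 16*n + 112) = n^2 - 3*n - 28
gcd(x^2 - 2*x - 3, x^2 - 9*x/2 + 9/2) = x - 3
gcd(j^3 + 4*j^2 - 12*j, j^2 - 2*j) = j^2 - 2*j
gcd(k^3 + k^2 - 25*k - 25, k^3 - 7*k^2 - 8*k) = k + 1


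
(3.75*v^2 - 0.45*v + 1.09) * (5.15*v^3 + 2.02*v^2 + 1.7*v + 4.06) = 19.3125*v^5 + 5.2575*v^4 + 11.0795*v^3 + 16.6618*v^2 + 0.026*v + 4.4254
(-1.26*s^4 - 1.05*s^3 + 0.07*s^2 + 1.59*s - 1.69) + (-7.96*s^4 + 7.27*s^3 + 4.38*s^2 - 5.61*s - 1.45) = -9.22*s^4 + 6.22*s^3 + 4.45*s^2 - 4.02*s - 3.14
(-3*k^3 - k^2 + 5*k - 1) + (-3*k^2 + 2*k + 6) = -3*k^3 - 4*k^2 + 7*k + 5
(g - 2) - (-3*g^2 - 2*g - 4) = 3*g^2 + 3*g + 2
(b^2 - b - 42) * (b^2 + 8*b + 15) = b^4 + 7*b^3 - 35*b^2 - 351*b - 630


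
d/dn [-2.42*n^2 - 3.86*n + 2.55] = -4.84*n - 3.86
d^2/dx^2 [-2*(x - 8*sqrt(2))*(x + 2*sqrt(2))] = -4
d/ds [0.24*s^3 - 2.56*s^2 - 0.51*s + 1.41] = 0.72*s^2 - 5.12*s - 0.51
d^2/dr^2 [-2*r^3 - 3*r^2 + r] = -12*r - 6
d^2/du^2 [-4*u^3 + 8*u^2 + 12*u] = 16 - 24*u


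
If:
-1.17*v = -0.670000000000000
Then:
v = 0.57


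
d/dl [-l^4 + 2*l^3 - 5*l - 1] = -4*l^3 + 6*l^2 - 5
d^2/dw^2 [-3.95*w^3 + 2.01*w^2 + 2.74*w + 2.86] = 4.02 - 23.7*w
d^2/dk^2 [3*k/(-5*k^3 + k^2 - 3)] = 6*k*(-k^2*(15*k - 2)^2 + 3*(10*k - 1)*(5*k^3 - k^2 + 3))/(5*k^3 - k^2 + 3)^3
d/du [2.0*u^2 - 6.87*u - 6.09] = 4.0*u - 6.87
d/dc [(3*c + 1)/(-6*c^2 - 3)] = (6*c^2 + 4*c - 3)/(3*(4*c^4 + 4*c^2 + 1))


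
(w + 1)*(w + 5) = w^2 + 6*w + 5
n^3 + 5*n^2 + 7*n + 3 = (n + 1)^2*(n + 3)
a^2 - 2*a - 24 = (a - 6)*(a + 4)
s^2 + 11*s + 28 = (s + 4)*(s + 7)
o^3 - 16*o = o*(o - 4)*(o + 4)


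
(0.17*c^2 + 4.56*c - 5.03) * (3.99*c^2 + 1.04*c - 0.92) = 0.6783*c^4 + 18.3712*c^3 - 15.4837*c^2 - 9.4264*c + 4.6276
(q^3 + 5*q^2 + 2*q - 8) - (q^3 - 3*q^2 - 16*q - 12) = 8*q^2 + 18*q + 4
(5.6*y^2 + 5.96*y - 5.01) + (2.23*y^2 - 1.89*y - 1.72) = 7.83*y^2 + 4.07*y - 6.73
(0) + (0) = 0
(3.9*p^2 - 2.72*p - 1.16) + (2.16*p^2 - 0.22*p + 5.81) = 6.06*p^2 - 2.94*p + 4.65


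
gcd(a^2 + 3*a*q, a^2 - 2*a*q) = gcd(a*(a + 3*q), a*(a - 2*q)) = a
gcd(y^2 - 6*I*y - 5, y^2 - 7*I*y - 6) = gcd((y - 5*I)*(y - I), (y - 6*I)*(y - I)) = y - I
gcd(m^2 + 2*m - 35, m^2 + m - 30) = m - 5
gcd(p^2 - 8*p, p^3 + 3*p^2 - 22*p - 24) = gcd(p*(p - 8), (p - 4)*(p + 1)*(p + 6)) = 1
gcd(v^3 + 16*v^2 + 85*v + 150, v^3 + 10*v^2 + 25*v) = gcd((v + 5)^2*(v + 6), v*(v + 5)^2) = v^2 + 10*v + 25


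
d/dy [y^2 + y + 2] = 2*y + 1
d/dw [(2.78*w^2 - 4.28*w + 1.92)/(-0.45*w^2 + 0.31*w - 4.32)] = (-1.0642*w^2 - 22.2912*w + 17.8944)/(0.2025*w^4 - 0.279*w^3 + 3.9841*w^2 - 2.6784*w + 18.6624)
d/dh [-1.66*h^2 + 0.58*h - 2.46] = 0.58 - 3.32*h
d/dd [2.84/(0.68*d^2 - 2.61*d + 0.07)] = (7.4124 - 3.8624*d)/(0.68*d^2 - 2.61*d + 0.07)^2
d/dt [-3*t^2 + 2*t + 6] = 2 - 6*t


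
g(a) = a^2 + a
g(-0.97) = -0.03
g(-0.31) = -0.21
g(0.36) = 0.49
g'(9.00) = 19.00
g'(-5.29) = -9.58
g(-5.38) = 23.56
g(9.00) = 90.00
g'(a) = 2*a + 1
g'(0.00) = 1.00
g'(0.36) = 1.72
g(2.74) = 10.25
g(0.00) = 0.00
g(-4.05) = 12.35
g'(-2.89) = -4.78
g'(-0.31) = 0.38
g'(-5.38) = -9.76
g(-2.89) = 5.46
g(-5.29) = 22.69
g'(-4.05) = -7.10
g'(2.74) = 6.48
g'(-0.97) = -0.94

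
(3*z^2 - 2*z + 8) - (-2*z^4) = 2*z^4 + 3*z^2 - 2*z + 8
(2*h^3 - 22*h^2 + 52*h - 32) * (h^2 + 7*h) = 2*h^5 - 8*h^4 - 102*h^3 + 332*h^2 - 224*h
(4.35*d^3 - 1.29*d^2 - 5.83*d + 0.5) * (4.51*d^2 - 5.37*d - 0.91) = 19.6185*d^5 - 29.1774*d^4 - 23.3245*d^3 + 34.736*d^2 + 2.6203*d - 0.455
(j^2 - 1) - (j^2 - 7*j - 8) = 7*j + 7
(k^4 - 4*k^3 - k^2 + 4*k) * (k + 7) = k^5 + 3*k^4 - 29*k^3 - 3*k^2 + 28*k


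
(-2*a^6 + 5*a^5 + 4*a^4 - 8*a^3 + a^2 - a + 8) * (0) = 0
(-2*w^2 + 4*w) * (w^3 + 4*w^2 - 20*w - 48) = -2*w^5 - 4*w^4 + 56*w^3 + 16*w^2 - 192*w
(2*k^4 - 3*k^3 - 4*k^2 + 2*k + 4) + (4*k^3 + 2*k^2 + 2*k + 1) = 2*k^4 + k^3 - 2*k^2 + 4*k + 5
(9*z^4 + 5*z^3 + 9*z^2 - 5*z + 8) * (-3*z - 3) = -27*z^5 - 42*z^4 - 42*z^3 - 12*z^2 - 9*z - 24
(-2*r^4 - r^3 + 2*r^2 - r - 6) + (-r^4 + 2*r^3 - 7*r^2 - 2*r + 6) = -3*r^4 + r^3 - 5*r^2 - 3*r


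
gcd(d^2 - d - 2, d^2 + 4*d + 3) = d + 1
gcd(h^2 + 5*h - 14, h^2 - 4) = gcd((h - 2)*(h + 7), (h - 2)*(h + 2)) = h - 2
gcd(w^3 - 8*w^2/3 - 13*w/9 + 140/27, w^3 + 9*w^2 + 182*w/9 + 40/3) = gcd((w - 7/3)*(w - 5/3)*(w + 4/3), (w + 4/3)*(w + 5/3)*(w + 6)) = w + 4/3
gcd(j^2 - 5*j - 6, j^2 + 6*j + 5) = j + 1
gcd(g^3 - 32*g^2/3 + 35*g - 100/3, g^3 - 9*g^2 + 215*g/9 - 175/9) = g^2 - 20*g/3 + 25/3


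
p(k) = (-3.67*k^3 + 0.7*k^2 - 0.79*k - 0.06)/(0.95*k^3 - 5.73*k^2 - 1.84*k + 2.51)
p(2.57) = 2.50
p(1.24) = 1.03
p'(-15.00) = 0.05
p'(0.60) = -31.86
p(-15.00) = -2.81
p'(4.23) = 5.49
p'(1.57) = 0.87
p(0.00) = -0.02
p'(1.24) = 0.59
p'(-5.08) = 0.16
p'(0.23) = -0.92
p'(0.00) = -0.33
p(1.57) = 1.27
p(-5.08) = -1.93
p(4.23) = 7.48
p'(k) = (-11.01*k^2 + 1.4*k - 0.79)/(0.95*k^3 - 5.73*k^2 - 1.84*k + 2.51) + (-2.85*k^2 + 11.46*k + 1.84)*(-3.67*k^3 + 0.7*k^2 - 0.79*k - 0.06)/(0.95*k^3 - 5.73*k^2 - 1.84*k + 2.51)^2 = (20.3641*k^4 + 15.0066*k^3 - 33.2788*k^2 + 2.8264*k - 2.0933)/(0.9025*k^6 - 10.887*k^5 + 29.3369*k^4 + 25.8554*k^3 - 25.379*k^2 - 9.2368*k + 6.3001)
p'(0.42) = -7.92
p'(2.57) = 1.62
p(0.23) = -0.14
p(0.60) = 2.38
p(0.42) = -0.68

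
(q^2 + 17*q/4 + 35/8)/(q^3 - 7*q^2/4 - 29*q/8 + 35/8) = (2*q + 5)/(2*q^2 - 7*q + 5)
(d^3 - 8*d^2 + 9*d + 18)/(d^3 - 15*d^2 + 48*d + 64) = (d^2 - 9*d + 18)/(d^2 - 16*d + 64)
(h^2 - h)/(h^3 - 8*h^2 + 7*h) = 1/(h - 7)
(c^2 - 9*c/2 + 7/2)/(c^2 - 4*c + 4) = (2*c^2 - 9*c + 7)/(2*(c^2 - 4*c + 4))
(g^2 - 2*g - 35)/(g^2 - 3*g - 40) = (g - 7)/(g - 8)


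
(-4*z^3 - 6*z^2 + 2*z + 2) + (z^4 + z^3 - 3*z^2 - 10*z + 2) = z^4 - 3*z^3 - 9*z^2 - 8*z + 4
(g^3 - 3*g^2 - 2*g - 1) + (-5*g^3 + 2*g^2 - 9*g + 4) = -4*g^3 - g^2 - 11*g + 3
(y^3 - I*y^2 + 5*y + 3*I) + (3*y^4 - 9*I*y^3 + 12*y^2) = 3*y^4 + y^3 - 9*I*y^3 + 12*y^2 - I*y^2 + 5*y + 3*I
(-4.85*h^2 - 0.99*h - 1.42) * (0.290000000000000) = -1.4065*h^2 - 0.2871*h - 0.4118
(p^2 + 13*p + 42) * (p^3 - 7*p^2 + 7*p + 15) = p^5 + 6*p^4 - 42*p^3 - 188*p^2 + 489*p + 630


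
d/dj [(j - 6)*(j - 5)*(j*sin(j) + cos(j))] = j*(j - 6)*(j - 5)*cos(j) + (j - 6)*(j*sin(j) + cos(j)) + (j - 5)*(j*sin(j) + cos(j))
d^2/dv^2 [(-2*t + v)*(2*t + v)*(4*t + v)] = 8*t + 6*v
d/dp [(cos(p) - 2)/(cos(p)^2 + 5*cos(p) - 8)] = (cos(p)^2 - 4*cos(p) - 2)*sin(p)/(cos(p)^2 + 5*cos(p) - 8)^2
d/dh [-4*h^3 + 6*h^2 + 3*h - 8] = -12*h^2 + 12*h + 3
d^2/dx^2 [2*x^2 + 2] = 4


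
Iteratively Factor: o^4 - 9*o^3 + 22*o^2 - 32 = (o - 2)*(o^3 - 7*o^2 + 8*o + 16) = (o - 2)*(o + 1)*(o^2 - 8*o + 16) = (o - 4)*(o - 2)*(o + 1)*(o - 4)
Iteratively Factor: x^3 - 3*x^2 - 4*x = (x + 1)*(x^2 - 4*x) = (x - 4)*(x + 1)*(x)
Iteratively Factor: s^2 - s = (s)*(s - 1)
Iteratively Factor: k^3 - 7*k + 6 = (k - 2)*(k^2 + 2*k - 3) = (k - 2)*(k + 3)*(k - 1)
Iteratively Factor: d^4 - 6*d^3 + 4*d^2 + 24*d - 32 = (d - 2)*(d^3 - 4*d^2 - 4*d + 16) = (d - 2)^2*(d^2 - 2*d - 8) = (d - 2)^2*(d + 2)*(d - 4)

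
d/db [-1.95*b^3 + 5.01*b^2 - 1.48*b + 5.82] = -5.85*b^2 + 10.02*b - 1.48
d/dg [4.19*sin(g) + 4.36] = 4.19*cos(g)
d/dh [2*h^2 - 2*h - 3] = 4*h - 2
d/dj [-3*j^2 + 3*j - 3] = 3 - 6*j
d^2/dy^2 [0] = 0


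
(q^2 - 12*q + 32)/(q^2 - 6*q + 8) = (q - 8)/(q - 2)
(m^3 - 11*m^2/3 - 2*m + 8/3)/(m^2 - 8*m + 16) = (3*m^2 + m - 2)/(3*(m - 4))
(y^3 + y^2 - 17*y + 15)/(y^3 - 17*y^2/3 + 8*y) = 3*(y^2 + 4*y - 5)/(y*(3*y - 8))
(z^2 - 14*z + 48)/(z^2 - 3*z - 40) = (z - 6)/(z + 5)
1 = 1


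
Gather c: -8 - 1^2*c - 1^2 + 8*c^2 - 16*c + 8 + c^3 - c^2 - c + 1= c^3 + 7*c^2 - 18*c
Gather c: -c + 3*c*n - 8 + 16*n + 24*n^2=c*(3*n - 1) + 24*n^2 + 16*n - 8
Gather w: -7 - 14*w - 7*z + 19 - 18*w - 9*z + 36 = -32*w - 16*z + 48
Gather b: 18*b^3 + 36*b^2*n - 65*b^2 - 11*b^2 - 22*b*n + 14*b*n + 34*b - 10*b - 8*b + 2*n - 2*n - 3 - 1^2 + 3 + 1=18*b^3 + b^2*(36*n - 76) + b*(16 - 8*n)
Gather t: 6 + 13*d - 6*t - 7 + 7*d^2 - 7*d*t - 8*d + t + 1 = 7*d^2 + 5*d + t*(-7*d - 5)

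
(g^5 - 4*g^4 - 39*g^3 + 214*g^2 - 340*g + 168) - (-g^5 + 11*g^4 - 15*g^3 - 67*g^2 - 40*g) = 2*g^5 - 15*g^4 - 24*g^3 + 281*g^2 - 300*g + 168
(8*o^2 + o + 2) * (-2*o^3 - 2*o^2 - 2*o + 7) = -16*o^5 - 18*o^4 - 22*o^3 + 50*o^2 + 3*o + 14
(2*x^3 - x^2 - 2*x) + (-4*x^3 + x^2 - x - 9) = -2*x^3 - 3*x - 9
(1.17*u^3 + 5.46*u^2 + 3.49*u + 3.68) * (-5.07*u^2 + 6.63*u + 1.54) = -5.9319*u^5 - 19.9251*u^4 + 20.3073*u^3 + 12.8895*u^2 + 29.773*u + 5.6672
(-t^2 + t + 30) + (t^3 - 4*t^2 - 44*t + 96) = t^3 - 5*t^2 - 43*t + 126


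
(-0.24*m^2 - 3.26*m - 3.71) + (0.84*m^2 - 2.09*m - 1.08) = 0.6*m^2 - 5.35*m - 4.79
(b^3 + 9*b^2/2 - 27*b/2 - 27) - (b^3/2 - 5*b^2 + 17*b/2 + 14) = b^3/2 + 19*b^2/2 - 22*b - 41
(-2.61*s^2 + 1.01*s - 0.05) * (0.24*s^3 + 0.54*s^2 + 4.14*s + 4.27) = -0.6264*s^5 - 1.167*s^4 - 10.272*s^3 - 6.9903*s^2 + 4.1057*s - 0.2135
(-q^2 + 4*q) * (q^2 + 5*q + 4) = -q^4 - q^3 + 16*q^2 + 16*q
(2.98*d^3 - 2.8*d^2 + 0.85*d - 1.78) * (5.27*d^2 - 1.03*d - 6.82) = 15.7046*d^5 - 17.8254*d^4 - 12.9601*d^3 + 8.8399*d^2 - 3.9636*d + 12.1396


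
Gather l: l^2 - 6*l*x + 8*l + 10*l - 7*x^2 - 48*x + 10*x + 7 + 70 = l^2 + l*(18 - 6*x) - 7*x^2 - 38*x + 77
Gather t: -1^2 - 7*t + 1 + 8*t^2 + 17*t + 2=8*t^2 + 10*t + 2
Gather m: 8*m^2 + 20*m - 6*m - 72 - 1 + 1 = 8*m^2 + 14*m - 72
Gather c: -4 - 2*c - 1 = -2*c - 5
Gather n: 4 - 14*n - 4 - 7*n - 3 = -21*n - 3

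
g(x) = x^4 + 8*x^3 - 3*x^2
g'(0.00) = 0.00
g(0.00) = 0.00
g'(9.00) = 4806.00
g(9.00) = 12150.00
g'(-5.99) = 37.38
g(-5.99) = -539.63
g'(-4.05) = 152.24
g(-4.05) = -311.61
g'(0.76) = 11.06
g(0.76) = 2.11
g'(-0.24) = 2.77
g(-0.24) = -0.28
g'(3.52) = 450.71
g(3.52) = 465.26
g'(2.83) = 265.89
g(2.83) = 221.44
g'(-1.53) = 51.04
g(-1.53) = -30.20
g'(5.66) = 1460.18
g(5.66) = 2380.74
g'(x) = 4*x^3 + 24*x^2 - 6*x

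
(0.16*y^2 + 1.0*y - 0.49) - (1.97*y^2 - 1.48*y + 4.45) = -1.81*y^2 + 2.48*y - 4.94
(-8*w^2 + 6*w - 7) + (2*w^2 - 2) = -6*w^2 + 6*w - 9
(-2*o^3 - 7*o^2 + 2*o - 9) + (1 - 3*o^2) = -2*o^3 - 10*o^2 + 2*o - 8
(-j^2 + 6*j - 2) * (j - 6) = -j^3 + 12*j^2 - 38*j + 12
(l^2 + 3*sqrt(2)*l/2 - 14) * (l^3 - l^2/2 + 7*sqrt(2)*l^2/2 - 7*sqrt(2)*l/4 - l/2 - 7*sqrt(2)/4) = l^5 - l^4/2 + 5*sqrt(2)*l^4 - 4*l^3 - 5*sqrt(2)*l^3/2 - 103*sqrt(2)*l^2/2 + 7*l^2/4 + 7*l/4 + 49*sqrt(2)*l/2 + 49*sqrt(2)/2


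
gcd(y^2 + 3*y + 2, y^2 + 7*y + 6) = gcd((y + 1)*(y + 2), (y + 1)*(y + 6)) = y + 1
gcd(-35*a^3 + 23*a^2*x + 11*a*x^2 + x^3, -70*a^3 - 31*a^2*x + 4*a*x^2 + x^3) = 7*a + x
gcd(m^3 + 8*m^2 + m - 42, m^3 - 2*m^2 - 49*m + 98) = m^2 + 5*m - 14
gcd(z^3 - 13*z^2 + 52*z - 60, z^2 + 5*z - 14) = z - 2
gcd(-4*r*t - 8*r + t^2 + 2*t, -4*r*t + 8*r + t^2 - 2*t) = 4*r - t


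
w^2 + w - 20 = (w - 4)*(w + 5)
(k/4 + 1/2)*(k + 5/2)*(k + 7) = k^3/4 + 23*k^2/8 + 73*k/8 + 35/4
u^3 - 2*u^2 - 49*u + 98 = (u - 7)*(u - 2)*(u + 7)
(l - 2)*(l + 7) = l^2 + 5*l - 14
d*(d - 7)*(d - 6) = d^3 - 13*d^2 + 42*d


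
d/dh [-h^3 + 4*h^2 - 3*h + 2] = -3*h^2 + 8*h - 3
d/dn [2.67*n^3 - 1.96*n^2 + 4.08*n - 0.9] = 8.01*n^2 - 3.92*n + 4.08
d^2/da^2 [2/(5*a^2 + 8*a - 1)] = 4*(-25*a^2 - 40*a + 4*(5*a + 4)^2 + 5)/(5*a^2 + 8*a - 1)^3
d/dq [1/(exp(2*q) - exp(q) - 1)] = (1 - 2*exp(q))*exp(q)/(-exp(2*q) + exp(q) + 1)^2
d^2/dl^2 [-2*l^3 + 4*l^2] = 8 - 12*l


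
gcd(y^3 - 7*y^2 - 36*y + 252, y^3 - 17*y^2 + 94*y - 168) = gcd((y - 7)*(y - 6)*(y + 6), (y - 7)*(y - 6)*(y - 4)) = y^2 - 13*y + 42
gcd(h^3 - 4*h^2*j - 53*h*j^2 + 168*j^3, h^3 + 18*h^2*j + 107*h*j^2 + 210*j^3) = h + 7*j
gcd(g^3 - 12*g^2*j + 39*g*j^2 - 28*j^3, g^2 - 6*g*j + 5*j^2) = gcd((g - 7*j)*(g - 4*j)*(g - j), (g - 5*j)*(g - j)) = g - j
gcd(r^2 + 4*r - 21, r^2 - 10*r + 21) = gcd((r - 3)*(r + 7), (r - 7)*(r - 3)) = r - 3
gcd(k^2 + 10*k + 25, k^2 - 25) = k + 5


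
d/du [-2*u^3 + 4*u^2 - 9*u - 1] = -6*u^2 + 8*u - 9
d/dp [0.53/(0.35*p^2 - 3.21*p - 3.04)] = (1.7013 - 0.371*p)/(-0.35*p^2 + 3.21*p + 3.04)^2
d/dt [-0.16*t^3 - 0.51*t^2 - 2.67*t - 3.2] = -0.48*t^2 - 1.02*t - 2.67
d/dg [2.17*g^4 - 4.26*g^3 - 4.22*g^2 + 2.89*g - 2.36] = 8.68*g^3 - 12.78*g^2 - 8.44*g + 2.89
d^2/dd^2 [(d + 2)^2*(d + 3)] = 6*d + 14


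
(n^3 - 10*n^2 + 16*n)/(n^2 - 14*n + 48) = n*(n - 2)/(n - 6)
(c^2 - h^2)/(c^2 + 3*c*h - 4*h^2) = (c + h)/(c + 4*h)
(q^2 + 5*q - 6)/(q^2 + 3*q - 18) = (q - 1)/(q - 3)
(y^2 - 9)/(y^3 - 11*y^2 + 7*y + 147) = (y - 3)/(y^2 - 14*y + 49)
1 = 1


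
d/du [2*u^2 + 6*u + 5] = 4*u + 6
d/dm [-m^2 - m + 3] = -2*m - 1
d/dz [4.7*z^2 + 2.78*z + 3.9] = 9.4*z + 2.78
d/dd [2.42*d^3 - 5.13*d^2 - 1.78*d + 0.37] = 7.26*d^2 - 10.26*d - 1.78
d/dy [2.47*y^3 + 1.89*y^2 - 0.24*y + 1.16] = 7.41*y^2 + 3.78*y - 0.24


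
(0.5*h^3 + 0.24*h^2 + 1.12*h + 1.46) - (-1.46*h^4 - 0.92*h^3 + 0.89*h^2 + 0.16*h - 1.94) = 1.46*h^4 + 1.42*h^3 - 0.65*h^2 + 0.96*h + 3.4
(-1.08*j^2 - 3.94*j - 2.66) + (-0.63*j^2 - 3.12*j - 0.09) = -1.71*j^2 - 7.06*j - 2.75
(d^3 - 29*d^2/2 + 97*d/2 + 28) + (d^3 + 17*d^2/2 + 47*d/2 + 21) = 2*d^3 - 6*d^2 + 72*d + 49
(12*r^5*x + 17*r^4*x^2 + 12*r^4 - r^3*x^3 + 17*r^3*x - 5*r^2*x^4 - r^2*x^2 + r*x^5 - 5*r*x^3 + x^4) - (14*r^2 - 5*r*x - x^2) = 12*r^5*x + 17*r^4*x^2 + 12*r^4 - r^3*x^3 + 17*r^3*x - 5*r^2*x^4 - r^2*x^2 - 14*r^2 + r*x^5 - 5*r*x^3 + 5*r*x + x^4 + x^2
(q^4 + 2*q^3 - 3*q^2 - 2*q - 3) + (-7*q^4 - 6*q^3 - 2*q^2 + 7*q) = -6*q^4 - 4*q^3 - 5*q^2 + 5*q - 3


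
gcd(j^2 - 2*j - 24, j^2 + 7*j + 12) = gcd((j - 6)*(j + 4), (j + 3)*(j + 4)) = j + 4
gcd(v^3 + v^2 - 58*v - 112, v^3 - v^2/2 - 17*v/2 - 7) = v + 2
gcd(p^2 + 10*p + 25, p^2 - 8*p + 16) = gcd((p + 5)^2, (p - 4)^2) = 1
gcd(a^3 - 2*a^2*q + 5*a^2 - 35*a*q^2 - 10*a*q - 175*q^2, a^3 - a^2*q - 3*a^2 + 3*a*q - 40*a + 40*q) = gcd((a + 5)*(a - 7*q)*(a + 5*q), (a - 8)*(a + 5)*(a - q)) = a + 5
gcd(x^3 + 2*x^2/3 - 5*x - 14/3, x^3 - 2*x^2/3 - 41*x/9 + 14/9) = x^2 - x/3 - 14/3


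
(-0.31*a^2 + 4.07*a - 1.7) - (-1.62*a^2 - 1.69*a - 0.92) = 1.31*a^2 + 5.76*a - 0.78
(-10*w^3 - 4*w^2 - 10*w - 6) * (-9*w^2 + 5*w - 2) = 90*w^5 - 14*w^4 + 90*w^3 + 12*w^2 - 10*w + 12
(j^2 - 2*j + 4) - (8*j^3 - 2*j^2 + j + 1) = -8*j^3 + 3*j^2 - 3*j + 3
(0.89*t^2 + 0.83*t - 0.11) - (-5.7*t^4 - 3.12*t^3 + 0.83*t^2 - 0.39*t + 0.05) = 5.7*t^4 + 3.12*t^3 + 0.0600000000000001*t^2 + 1.22*t - 0.16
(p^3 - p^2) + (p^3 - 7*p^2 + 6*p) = 2*p^3 - 8*p^2 + 6*p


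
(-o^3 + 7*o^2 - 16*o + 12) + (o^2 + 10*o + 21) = -o^3 + 8*o^2 - 6*o + 33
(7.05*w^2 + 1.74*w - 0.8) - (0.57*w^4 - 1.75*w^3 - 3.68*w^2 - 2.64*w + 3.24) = -0.57*w^4 + 1.75*w^3 + 10.73*w^2 + 4.38*w - 4.04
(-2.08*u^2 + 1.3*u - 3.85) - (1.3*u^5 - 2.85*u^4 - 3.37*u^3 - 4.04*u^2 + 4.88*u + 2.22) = -1.3*u^5 + 2.85*u^4 + 3.37*u^3 + 1.96*u^2 - 3.58*u - 6.07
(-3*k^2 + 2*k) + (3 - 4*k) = -3*k^2 - 2*k + 3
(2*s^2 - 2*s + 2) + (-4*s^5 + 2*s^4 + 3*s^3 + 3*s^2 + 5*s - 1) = -4*s^5 + 2*s^4 + 3*s^3 + 5*s^2 + 3*s + 1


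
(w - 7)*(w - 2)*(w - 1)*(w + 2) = w^4 - 8*w^3 + 3*w^2 + 32*w - 28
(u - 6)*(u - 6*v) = u^2 - 6*u*v - 6*u + 36*v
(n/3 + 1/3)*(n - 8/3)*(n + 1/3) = n^3/3 - 4*n^2/9 - 29*n/27 - 8/27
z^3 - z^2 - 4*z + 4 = (z - 2)*(z - 1)*(z + 2)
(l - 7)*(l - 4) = l^2 - 11*l + 28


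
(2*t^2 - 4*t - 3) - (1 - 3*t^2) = 5*t^2 - 4*t - 4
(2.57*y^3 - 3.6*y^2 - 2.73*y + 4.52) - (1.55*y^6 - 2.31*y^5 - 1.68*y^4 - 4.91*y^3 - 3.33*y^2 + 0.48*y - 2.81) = -1.55*y^6 + 2.31*y^5 + 1.68*y^4 + 7.48*y^3 - 0.27*y^2 - 3.21*y + 7.33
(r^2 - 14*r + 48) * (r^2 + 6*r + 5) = r^4 - 8*r^3 - 31*r^2 + 218*r + 240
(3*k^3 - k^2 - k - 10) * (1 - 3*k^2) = -9*k^5 + 3*k^4 + 6*k^3 + 29*k^2 - k - 10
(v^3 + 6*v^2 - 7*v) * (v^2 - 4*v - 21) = v^5 + 2*v^4 - 52*v^3 - 98*v^2 + 147*v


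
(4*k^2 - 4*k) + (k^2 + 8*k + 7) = 5*k^2 + 4*k + 7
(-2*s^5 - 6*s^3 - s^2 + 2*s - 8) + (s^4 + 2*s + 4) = -2*s^5 + s^4 - 6*s^3 - s^2 + 4*s - 4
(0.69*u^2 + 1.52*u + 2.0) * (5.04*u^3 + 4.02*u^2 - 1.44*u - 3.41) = 3.4776*u^5 + 10.4346*u^4 + 15.1968*u^3 + 3.4983*u^2 - 8.0632*u - 6.82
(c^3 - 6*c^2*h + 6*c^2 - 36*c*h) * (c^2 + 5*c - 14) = c^5 - 6*c^4*h + 11*c^4 - 66*c^3*h + 16*c^3 - 96*c^2*h - 84*c^2 + 504*c*h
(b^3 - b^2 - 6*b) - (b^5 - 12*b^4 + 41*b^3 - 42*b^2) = -b^5 + 12*b^4 - 40*b^3 + 41*b^2 - 6*b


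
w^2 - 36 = (w - 6)*(w + 6)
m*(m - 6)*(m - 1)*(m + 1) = m^4 - 6*m^3 - m^2 + 6*m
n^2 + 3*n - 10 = (n - 2)*(n + 5)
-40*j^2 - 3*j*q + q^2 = (-8*j + q)*(5*j + q)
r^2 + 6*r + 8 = (r + 2)*(r + 4)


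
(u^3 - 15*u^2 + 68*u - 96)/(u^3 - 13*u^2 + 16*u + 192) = (u^2 - 7*u + 12)/(u^2 - 5*u - 24)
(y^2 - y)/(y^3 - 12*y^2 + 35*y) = (y - 1)/(y^2 - 12*y + 35)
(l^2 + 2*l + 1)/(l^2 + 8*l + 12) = (l^2 + 2*l + 1)/(l^2 + 8*l + 12)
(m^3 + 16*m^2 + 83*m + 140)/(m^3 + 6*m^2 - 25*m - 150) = (m^2 + 11*m + 28)/(m^2 + m - 30)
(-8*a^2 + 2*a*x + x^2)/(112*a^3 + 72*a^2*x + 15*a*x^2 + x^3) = (-2*a + x)/(28*a^2 + 11*a*x + x^2)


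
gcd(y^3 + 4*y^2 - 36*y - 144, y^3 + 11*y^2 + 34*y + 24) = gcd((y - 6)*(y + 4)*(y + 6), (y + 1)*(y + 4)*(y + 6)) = y^2 + 10*y + 24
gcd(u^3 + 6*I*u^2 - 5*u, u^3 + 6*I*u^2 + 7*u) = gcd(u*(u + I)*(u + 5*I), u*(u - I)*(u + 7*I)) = u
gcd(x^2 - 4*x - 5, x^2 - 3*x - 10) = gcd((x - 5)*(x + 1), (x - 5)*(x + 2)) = x - 5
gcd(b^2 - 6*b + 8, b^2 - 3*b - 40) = 1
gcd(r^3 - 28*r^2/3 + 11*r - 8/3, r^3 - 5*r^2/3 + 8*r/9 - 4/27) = r - 1/3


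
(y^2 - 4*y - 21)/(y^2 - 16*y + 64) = (y^2 - 4*y - 21)/(y^2 - 16*y + 64)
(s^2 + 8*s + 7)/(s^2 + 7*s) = (s + 1)/s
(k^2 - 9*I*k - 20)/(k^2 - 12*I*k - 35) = (k - 4*I)/(k - 7*I)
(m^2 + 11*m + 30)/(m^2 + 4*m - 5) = (m + 6)/(m - 1)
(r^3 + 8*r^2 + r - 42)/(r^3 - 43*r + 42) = (r^2 + r - 6)/(r^2 - 7*r + 6)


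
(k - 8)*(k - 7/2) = k^2 - 23*k/2 + 28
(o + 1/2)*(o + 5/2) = o^2 + 3*o + 5/4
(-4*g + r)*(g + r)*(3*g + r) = -12*g^3 - 13*g^2*r + r^3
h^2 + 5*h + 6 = (h + 2)*(h + 3)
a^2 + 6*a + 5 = (a + 1)*(a + 5)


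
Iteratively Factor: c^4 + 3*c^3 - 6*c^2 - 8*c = (c)*(c^3 + 3*c^2 - 6*c - 8) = c*(c + 4)*(c^2 - c - 2) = c*(c + 1)*(c + 4)*(c - 2)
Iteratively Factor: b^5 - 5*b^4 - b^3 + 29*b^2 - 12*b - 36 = (b - 2)*(b^4 - 3*b^3 - 7*b^2 + 15*b + 18) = (b - 2)*(b + 1)*(b^3 - 4*b^2 - 3*b + 18) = (b - 2)*(b + 1)*(b + 2)*(b^2 - 6*b + 9) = (b - 3)*(b - 2)*(b + 1)*(b + 2)*(b - 3)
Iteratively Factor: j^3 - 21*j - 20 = (j - 5)*(j^2 + 5*j + 4) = (j - 5)*(j + 4)*(j + 1)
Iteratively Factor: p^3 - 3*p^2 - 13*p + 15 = (p - 1)*(p^2 - 2*p - 15) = (p - 5)*(p - 1)*(p + 3)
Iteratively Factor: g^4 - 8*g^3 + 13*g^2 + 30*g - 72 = (g + 2)*(g^3 - 10*g^2 + 33*g - 36) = (g - 4)*(g + 2)*(g^2 - 6*g + 9) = (g - 4)*(g - 3)*(g + 2)*(g - 3)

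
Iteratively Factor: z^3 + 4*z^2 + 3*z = (z + 1)*(z^2 + 3*z) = z*(z + 1)*(z + 3)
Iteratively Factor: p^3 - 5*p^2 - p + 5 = (p - 5)*(p^2 - 1) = (p - 5)*(p - 1)*(p + 1)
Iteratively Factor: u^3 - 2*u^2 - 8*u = (u + 2)*(u^2 - 4*u) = (u - 4)*(u + 2)*(u)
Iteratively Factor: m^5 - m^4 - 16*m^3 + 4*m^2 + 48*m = (m + 3)*(m^4 - 4*m^3 - 4*m^2 + 16*m) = (m - 2)*(m + 3)*(m^3 - 2*m^2 - 8*m) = m*(m - 2)*(m + 3)*(m^2 - 2*m - 8) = m*(m - 4)*(m - 2)*(m + 3)*(m + 2)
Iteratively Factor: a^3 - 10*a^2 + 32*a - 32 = (a - 2)*(a^2 - 8*a + 16) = (a - 4)*(a - 2)*(a - 4)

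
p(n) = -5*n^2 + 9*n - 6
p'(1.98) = -10.80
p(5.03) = -87.23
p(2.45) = -13.96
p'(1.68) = -7.80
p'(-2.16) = 30.60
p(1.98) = -7.78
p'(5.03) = -41.30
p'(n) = 9 - 10*n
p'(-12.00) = 129.00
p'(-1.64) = 25.40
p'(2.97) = -20.70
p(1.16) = -2.29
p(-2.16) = -48.77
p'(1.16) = -2.60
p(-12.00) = -834.00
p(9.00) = -330.00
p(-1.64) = -34.21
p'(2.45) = -15.50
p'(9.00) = -81.00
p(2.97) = -23.37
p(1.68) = -4.99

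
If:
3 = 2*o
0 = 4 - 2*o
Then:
No Solution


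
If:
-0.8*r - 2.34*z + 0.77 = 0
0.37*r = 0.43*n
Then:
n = 0.828197674418605 - 2.51686046511628*z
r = 0.9625 - 2.925*z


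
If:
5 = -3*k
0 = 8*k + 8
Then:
No Solution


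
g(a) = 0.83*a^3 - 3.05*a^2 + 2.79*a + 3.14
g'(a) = 2.49*a^2 - 6.1*a + 2.79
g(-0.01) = 3.11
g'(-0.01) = 2.85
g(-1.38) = -8.70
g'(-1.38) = 15.95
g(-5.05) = -195.63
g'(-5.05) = 97.10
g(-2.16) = -25.48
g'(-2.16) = 27.58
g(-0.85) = -1.94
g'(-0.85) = 9.77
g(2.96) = 6.20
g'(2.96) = 6.55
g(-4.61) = -155.86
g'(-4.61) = 83.83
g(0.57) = 3.89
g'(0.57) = 0.12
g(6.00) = 89.36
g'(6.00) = 55.83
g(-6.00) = -302.68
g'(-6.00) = 129.03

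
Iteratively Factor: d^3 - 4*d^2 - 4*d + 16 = (d - 2)*(d^2 - 2*d - 8) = (d - 2)*(d + 2)*(d - 4)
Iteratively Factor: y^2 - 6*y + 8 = (y - 2)*(y - 4)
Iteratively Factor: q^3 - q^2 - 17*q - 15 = (q - 5)*(q^2 + 4*q + 3) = (q - 5)*(q + 1)*(q + 3)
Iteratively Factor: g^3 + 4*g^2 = (g)*(g^2 + 4*g) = g*(g + 4)*(g)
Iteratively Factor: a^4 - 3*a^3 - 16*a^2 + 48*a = (a + 4)*(a^3 - 7*a^2 + 12*a) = (a - 3)*(a + 4)*(a^2 - 4*a) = (a - 4)*(a - 3)*(a + 4)*(a)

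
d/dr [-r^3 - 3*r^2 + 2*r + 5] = -3*r^2 - 6*r + 2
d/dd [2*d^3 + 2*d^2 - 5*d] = 6*d^2 + 4*d - 5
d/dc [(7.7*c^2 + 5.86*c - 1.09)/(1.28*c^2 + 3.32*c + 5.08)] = (18.0632*c^2 + 81.0224*c + 33.3876)/(1.6384*c^4 + 8.4992*c^3 + 24.0272*c^2 + 33.7312*c + 25.8064)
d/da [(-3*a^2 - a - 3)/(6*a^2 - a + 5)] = (9*a^2 + 6*a - 8)/(36*a^4 - 12*a^3 + 61*a^2 - 10*a + 25)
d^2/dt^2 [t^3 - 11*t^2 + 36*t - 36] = 6*t - 22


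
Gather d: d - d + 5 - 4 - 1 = 0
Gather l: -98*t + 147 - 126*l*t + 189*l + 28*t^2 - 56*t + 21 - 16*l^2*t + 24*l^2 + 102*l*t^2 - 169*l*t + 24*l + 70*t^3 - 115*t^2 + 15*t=l^2*(24 - 16*t) + l*(102*t^2 - 295*t + 213) + 70*t^3 - 87*t^2 - 139*t + 168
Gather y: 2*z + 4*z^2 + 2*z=4*z^2 + 4*z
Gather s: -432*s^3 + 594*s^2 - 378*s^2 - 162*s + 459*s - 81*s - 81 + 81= -432*s^3 + 216*s^2 + 216*s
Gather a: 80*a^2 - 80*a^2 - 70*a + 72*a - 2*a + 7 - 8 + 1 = 0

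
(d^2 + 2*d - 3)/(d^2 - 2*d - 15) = (d - 1)/(d - 5)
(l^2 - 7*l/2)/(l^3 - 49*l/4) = 2/(2*l + 7)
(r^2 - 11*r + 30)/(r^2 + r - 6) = (r^2 - 11*r + 30)/(r^2 + r - 6)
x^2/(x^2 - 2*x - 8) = x^2/(x^2 - 2*x - 8)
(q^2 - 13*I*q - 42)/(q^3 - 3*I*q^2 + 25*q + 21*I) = (q - 6*I)/(q^2 + 4*I*q - 3)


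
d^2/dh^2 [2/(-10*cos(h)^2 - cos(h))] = 2*(100*(1 - cos(2*h))^2 - 75*cos(h)/2 + 201*cos(2*h)/2 + 15*cos(3*h)/2 - 603/2)/((10*cos(h) + 1)^3*cos(h)^3)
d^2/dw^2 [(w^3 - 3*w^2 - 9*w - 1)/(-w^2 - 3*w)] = 6*(-3*w^3 + w^2 + 3*w + 3)/(w^3*(w^3 + 9*w^2 + 27*w + 27))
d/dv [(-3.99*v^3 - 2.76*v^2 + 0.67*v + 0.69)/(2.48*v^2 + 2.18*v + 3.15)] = (-9.8952*v^4 - 17.3964*v^3 - 45.3839*v^2 - 20.8104*v + 0.6063)/(6.1504*v^4 + 10.8128*v^3 + 20.3764*v^2 + 13.734*v + 9.9225)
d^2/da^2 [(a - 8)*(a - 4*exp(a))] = -4*a*exp(a) + 24*exp(a) + 2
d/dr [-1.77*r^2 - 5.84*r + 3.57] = -3.54*r - 5.84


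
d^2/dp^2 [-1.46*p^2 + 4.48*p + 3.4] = -2.92000000000000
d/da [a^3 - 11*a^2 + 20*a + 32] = 3*a^2 - 22*a + 20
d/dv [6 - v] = -1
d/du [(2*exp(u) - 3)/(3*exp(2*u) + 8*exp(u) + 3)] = 6*(-exp(2*u) + 3*exp(u) + 5)*exp(u)/(9*exp(4*u) + 48*exp(3*u) + 82*exp(2*u) + 48*exp(u) + 9)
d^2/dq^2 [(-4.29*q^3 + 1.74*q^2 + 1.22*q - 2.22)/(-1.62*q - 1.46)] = (22.517352*q^3 + 60.880248*q^2 + 54.867384*q + 10.005456)/(4.251528*q^3 + 11.494872*q^2 + 10.359576*q + 3.112136)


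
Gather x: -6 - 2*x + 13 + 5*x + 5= 3*x + 12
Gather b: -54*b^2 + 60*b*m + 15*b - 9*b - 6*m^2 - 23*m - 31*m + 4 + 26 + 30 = -54*b^2 + b*(60*m + 6) - 6*m^2 - 54*m + 60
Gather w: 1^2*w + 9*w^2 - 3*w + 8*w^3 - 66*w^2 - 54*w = 8*w^3 - 57*w^2 - 56*w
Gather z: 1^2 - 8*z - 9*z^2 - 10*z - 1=-9*z^2 - 18*z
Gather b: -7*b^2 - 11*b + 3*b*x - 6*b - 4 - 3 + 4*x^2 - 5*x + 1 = -7*b^2 + b*(3*x - 17) + 4*x^2 - 5*x - 6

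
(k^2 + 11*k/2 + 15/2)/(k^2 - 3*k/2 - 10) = (k + 3)/(k - 4)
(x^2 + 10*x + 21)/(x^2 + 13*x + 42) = (x + 3)/(x + 6)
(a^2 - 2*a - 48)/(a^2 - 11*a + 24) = (a + 6)/(a - 3)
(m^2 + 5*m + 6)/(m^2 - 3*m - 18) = (m + 2)/(m - 6)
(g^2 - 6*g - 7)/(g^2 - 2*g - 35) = (g + 1)/(g + 5)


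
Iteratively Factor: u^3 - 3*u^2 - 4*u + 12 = (u + 2)*(u^2 - 5*u + 6) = (u - 3)*(u + 2)*(u - 2)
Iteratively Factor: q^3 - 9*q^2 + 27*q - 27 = (q - 3)*(q^2 - 6*q + 9) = (q - 3)^2*(q - 3)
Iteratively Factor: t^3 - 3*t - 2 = (t - 2)*(t^2 + 2*t + 1) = (t - 2)*(t + 1)*(t + 1)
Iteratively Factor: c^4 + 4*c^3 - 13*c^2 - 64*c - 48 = (c + 1)*(c^3 + 3*c^2 - 16*c - 48) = (c + 1)*(c + 4)*(c^2 - c - 12) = (c - 4)*(c + 1)*(c + 4)*(c + 3)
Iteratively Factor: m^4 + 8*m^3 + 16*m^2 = (m)*(m^3 + 8*m^2 + 16*m) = m*(m + 4)*(m^2 + 4*m) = m*(m + 4)^2*(m)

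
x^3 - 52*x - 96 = (x - 8)*(x + 2)*(x + 6)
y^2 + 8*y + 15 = (y + 3)*(y + 5)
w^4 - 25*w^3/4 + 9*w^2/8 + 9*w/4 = w*(w - 6)*(w - 3/4)*(w + 1/2)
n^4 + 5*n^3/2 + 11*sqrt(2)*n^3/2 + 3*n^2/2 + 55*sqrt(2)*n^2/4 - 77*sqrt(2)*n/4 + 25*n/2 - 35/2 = (n - 1)*(n + 7/2)*(n + sqrt(2)/2)*(n + 5*sqrt(2))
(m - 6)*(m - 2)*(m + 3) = m^3 - 5*m^2 - 12*m + 36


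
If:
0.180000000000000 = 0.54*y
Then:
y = 0.33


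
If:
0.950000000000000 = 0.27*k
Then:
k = 3.52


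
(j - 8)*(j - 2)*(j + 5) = j^3 - 5*j^2 - 34*j + 80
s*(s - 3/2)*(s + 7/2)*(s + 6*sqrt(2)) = s^4 + 2*s^3 + 6*sqrt(2)*s^3 - 21*s^2/4 + 12*sqrt(2)*s^2 - 63*sqrt(2)*s/2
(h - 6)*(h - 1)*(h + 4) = h^3 - 3*h^2 - 22*h + 24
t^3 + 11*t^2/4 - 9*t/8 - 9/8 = (t - 3/4)*(t + 1/2)*(t + 3)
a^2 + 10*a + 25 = (a + 5)^2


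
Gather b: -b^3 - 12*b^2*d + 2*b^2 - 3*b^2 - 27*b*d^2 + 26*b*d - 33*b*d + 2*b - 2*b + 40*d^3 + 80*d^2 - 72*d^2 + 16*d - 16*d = -b^3 + b^2*(-12*d - 1) + b*(-27*d^2 - 7*d) + 40*d^3 + 8*d^2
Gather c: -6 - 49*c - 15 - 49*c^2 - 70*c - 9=-49*c^2 - 119*c - 30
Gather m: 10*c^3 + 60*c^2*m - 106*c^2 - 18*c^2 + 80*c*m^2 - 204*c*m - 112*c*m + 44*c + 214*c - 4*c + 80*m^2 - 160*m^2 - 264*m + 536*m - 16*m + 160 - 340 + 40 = 10*c^3 - 124*c^2 + 254*c + m^2*(80*c - 80) + m*(60*c^2 - 316*c + 256) - 140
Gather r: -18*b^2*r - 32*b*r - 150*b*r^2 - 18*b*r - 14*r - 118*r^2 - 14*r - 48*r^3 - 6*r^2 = -48*r^3 + r^2*(-150*b - 124) + r*(-18*b^2 - 50*b - 28)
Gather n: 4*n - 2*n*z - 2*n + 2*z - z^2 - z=n*(2 - 2*z) - z^2 + z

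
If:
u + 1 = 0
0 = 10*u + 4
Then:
No Solution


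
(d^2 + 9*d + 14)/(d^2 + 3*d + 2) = (d + 7)/(d + 1)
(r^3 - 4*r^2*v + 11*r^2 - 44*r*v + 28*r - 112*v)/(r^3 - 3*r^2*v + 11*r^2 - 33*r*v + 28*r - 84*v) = (r - 4*v)/(r - 3*v)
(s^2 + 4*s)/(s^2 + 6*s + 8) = s/(s + 2)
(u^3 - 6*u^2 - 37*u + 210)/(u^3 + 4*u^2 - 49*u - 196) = (u^2 + u - 30)/(u^2 + 11*u + 28)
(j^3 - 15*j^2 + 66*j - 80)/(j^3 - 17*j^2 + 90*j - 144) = (j^2 - 7*j + 10)/(j^2 - 9*j + 18)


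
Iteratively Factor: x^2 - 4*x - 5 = (x - 5)*(x + 1)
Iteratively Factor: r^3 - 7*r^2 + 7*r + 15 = (r + 1)*(r^2 - 8*r + 15) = (r - 3)*(r + 1)*(r - 5)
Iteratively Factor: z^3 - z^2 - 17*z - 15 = (z + 3)*(z^2 - 4*z - 5) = (z - 5)*(z + 3)*(z + 1)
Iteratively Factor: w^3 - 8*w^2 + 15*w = (w - 5)*(w^2 - 3*w) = w*(w - 5)*(w - 3)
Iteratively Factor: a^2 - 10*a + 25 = (a - 5)*(a - 5)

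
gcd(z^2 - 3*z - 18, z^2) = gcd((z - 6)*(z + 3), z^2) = 1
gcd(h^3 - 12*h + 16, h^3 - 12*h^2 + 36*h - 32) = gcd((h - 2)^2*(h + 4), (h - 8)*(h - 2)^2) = h^2 - 4*h + 4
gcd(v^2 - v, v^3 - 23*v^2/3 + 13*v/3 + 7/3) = v - 1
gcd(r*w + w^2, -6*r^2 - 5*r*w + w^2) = r + w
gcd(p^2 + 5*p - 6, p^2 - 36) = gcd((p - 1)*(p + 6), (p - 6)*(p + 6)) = p + 6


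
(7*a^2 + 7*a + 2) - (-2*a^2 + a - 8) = 9*a^2 + 6*a + 10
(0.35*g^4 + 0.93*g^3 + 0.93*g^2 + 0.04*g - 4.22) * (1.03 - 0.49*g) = -0.1715*g^5 - 0.0952*g^4 + 0.5022*g^3 + 0.9383*g^2 + 2.109*g - 4.3466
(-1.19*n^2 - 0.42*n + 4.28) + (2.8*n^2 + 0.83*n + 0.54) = 1.61*n^2 + 0.41*n + 4.82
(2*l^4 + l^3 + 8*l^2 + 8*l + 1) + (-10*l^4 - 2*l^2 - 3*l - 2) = -8*l^4 + l^3 + 6*l^2 + 5*l - 1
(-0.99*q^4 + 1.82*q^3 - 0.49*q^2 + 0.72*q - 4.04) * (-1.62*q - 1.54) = 1.6038*q^5 - 1.4238*q^4 - 2.009*q^3 - 0.4118*q^2 + 5.436*q + 6.2216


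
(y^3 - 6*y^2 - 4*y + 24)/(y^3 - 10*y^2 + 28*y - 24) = (y + 2)/(y - 2)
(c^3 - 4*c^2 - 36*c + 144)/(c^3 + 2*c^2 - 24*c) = (c - 6)/c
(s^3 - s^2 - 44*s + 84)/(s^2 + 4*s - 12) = (s^2 + s - 42)/(s + 6)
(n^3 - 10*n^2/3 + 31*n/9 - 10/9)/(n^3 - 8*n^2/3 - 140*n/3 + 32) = (3*n^2 - 8*n + 5)/(3*(n^2 - 2*n - 48))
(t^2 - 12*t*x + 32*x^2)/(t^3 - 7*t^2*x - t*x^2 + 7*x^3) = (t^2 - 12*t*x + 32*x^2)/(t^3 - 7*t^2*x - t*x^2 + 7*x^3)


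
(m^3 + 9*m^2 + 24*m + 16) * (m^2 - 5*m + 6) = m^5 + 4*m^4 - 15*m^3 - 50*m^2 + 64*m + 96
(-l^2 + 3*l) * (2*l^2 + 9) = -2*l^4 + 6*l^3 - 9*l^2 + 27*l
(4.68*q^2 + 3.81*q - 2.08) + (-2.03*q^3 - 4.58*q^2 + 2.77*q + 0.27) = -2.03*q^3 + 0.0999999999999996*q^2 + 6.58*q - 1.81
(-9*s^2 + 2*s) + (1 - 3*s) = -9*s^2 - s + 1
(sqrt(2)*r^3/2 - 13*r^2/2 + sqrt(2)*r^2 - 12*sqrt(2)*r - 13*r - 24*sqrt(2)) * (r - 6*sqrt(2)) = sqrt(2)*r^4/2 - 25*r^3/2 + sqrt(2)*r^3 - 25*r^2 + 27*sqrt(2)*r^2 + 54*sqrt(2)*r + 144*r + 288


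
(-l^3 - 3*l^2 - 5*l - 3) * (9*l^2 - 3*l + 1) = -9*l^5 - 24*l^4 - 37*l^3 - 15*l^2 + 4*l - 3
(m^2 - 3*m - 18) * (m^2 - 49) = m^4 - 3*m^3 - 67*m^2 + 147*m + 882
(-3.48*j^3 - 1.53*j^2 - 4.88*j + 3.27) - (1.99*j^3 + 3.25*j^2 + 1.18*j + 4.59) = -5.47*j^3 - 4.78*j^2 - 6.06*j - 1.32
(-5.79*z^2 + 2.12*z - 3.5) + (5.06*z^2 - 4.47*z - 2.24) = -0.73*z^2 - 2.35*z - 5.74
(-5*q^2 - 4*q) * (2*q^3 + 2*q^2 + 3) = -10*q^5 - 18*q^4 - 8*q^3 - 15*q^2 - 12*q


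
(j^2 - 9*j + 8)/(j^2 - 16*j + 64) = (j - 1)/(j - 8)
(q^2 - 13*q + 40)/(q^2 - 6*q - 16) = (q - 5)/(q + 2)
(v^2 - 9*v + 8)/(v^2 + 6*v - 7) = (v - 8)/(v + 7)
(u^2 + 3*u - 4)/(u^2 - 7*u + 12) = (u^2 + 3*u - 4)/(u^2 - 7*u + 12)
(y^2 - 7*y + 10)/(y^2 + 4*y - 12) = (y - 5)/(y + 6)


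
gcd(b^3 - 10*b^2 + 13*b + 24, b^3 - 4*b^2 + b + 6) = b^2 - 2*b - 3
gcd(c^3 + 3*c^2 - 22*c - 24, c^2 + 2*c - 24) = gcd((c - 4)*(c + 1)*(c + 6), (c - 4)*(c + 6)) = c^2 + 2*c - 24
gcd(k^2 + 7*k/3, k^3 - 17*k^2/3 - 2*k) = k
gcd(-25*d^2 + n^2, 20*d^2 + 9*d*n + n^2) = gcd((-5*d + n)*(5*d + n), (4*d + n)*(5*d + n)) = 5*d + n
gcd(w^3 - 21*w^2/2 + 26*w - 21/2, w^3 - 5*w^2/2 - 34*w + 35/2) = w^2 - 15*w/2 + 7/2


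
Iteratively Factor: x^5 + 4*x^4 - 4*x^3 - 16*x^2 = (x - 2)*(x^4 + 6*x^3 + 8*x^2) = (x - 2)*(x + 2)*(x^3 + 4*x^2) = x*(x - 2)*(x + 2)*(x^2 + 4*x) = x*(x - 2)*(x + 2)*(x + 4)*(x)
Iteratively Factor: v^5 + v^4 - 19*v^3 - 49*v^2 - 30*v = (v)*(v^4 + v^3 - 19*v^2 - 49*v - 30) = v*(v + 3)*(v^3 - 2*v^2 - 13*v - 10) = v*(v + 2)*(v + 3)*(v^2 - 4*v - 5) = v*(v + 1)*(v + 2)*(v + 3)*(v - 5)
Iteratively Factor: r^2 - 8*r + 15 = (r - 3)*(r - 5)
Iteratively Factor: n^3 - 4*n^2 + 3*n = (n - 3)*(n^2 - n) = n*(n - 3)*(n - 1)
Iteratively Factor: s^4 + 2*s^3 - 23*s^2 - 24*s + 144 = (s - 3)*(s^3 + 5*s^2 - 8*s - 48) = (s - 3)*(s + 4)*(s^2 + s - 12) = (s - 3)^2*(s + 4)*(s + 4)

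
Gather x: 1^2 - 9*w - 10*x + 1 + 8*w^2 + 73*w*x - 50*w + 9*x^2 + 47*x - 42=8*w^2 - 59*w + 9*x^2 + x*(73*w + 37) - 40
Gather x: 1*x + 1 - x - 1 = 0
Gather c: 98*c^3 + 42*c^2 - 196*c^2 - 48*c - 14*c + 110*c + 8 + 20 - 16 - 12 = 98*c^3 - 154*c^2 + 48*c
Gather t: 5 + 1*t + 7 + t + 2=2*t + 14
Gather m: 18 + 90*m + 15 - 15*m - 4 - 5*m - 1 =70*m + 28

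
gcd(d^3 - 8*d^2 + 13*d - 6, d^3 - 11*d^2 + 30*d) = d - 6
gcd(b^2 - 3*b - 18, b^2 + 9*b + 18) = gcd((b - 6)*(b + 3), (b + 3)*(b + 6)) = b + 3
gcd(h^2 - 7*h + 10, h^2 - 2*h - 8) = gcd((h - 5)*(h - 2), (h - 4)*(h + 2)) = 1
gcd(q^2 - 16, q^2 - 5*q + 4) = q - 4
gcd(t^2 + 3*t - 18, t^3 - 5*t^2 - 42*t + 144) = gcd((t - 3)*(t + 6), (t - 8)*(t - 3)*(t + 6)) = t^2 + 3*t - 18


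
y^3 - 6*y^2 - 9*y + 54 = (y - 6)*(y - 3)*(y + 3)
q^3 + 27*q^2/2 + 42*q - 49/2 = (q - 1/2)*(q + 7)^2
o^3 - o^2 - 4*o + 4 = (o - 2)*(o - 1)*(o + 2)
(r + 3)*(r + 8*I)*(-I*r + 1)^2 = -r^4 - 3*r^3 - 10*I*r^3 + 17*r^2 - 30*I*r^2 + 51*r + 8*I*r + 24*I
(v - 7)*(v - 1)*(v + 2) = v^3 - 6*v^2 - 9*v + 14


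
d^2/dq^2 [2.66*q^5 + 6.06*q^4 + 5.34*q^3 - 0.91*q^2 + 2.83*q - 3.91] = 53.2*q^3 + 72.72*q^2 + 32.04*q - 1.82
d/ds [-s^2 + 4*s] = 4 - 2*s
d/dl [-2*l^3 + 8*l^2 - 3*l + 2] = -6*l^2 + 16*l - 3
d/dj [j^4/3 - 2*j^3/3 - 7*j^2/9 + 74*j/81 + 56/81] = 4*j^3/3 - 2*j^2 - 14*j/9 + 74/81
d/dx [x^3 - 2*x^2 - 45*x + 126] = 3*x^2 - 4*x - 45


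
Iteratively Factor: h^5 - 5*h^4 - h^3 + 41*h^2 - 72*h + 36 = (h - 2)*(h^4 - 3*h^3 - 7*h^2 + 27*h - 18) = (h - 2)^2*(h^3 - h^2 - 9*h + 9) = (h - 2)^2*(h + 3)*(h^2 - 4*h + 3) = (h - 2)^2*(h - 1)*(h + 3)*(h - 3)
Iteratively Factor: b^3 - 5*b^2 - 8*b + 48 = (b - 4)*(b^2 - b - 12) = (b - 4)^2*(b + 3)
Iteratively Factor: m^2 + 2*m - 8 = (m + 4)*(m - 2)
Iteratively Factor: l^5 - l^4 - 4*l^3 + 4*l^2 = (l)*(l^4 - l^3 - 4*l^2 + 4*l) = l^2*(l^3 - l^2 - 4*l + 4) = l^2*(l + 2)*(l^2 - 3*l + 2) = l^2*(l - 1)*(l + 2)*(l - 2)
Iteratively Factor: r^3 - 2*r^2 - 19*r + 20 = (r - 1)*(r^2 - r - 20) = (r - 1)*(r + 4)*(r - 5)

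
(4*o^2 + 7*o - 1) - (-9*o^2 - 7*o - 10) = 13*o^2 + 14*o + 9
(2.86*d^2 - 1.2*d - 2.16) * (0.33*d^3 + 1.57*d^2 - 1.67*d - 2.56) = 0.9438*d^5 + 4.0942*d^4 - 7.373*d^3 - 8.7088*d^2 + 6.6792*d + 5.5296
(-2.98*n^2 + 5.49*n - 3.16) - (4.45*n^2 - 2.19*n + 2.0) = -7.43*n^2 + 7.68*n - 5.16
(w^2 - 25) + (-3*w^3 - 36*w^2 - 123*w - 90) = -3*w^3 - 35*w^2 - 123*w - 115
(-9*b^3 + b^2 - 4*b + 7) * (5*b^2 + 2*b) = -45*b^5 - 13*b^4 - 18*b^3 + 27*b^2 + 14*b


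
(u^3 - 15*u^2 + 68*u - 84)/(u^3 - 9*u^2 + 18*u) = (u^2 - 9*u + 14)/(u*(u - 3))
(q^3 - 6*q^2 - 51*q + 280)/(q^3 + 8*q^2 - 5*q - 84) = (q^2 - 13*q + 40)/(q^2 + q - 12)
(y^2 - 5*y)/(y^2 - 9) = y*(y - 5)/(y^2 - 9)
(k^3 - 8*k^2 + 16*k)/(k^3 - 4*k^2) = (k - 4)/k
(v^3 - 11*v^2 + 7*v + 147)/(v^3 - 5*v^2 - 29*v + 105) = (v^2 - 4*v - 21)/(v^2 + 2*v - 15)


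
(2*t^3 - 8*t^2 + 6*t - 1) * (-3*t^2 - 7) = -6*t^5 + 24*t^4 - 32*t^3 + 59*t^2 - 42*t + 7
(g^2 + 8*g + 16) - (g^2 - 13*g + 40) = 21*g - 24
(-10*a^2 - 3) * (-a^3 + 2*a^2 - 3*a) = 10*a^5 - 20*a^4 + 33*a^3 - 6*a^2 + 9*a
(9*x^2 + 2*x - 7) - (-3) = 9*x^2 + 2*x - 4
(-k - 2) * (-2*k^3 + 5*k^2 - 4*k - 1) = 2*k^4 - k^3 - 6*k^2 + 9*k + 2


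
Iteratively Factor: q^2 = (q)*(q)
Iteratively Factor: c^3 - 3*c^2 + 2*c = (c - 2)*(c^2 - c) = (c - 2)*(c - 1)*(c)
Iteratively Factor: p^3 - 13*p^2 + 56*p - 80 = (p - 4)*(p^2 - 9*p + 20) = (p - 5)*(p - 4)*(p - 4)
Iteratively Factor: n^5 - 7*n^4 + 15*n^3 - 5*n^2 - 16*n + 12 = (n - 1)*(n^4 - 6*n^3 + 9*n^2 + 4*n - 12) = (n - 2)*(n - 1)*(n^3 - 4*n^2 + n + 6) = (n - 2)*(n - 1)*(n + 1)*(n^2 - 5*n + 6) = (n - 3)*(n - 2)*(n - 1)*(n + 1)*(n - 2)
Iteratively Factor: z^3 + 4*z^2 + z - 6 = (z + 2)*(z^2 + 2*z - 3) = (z + 2)*(z + 3)*(z - 1)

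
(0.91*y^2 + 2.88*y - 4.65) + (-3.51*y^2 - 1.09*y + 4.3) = -2.6*y^2 + 1.79*y - 0.350000000000001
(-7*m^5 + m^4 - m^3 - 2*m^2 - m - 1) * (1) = -7*m^5 + m^4 - m^3 - 2*m^2 - m - 1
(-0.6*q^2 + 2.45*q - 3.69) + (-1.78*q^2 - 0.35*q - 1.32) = -2.38*q^2 + 2.1*q - 5.01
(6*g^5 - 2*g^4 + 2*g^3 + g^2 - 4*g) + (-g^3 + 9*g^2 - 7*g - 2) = 6*g^5 - 2*g^4 + g^3 + 10*g^2 - 11*g - 2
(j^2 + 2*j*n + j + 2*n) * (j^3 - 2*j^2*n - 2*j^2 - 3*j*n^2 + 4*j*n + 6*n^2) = j^5 - j^4 - 7*j^3*n^2 - 2*j^3 - 6*j^2*n^3 + 7*j^2*n^2 + 6*j*n^3 + 14*j*n^2 + 12*n^3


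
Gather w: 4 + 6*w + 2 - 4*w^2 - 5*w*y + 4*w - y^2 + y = -4*w^2 + w*(10 - 5*y) - y^2 + y + 6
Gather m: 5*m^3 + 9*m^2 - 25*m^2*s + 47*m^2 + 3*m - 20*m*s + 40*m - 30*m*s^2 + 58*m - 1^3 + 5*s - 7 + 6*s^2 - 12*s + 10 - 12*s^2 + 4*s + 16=5*m^3 + m^2*(56 - 25*s) + m*(-30*s^2 - 20*s + 101) - 6*s^2 - 3*s + 18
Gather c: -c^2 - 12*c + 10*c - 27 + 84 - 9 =-c^2 - 2*c + 48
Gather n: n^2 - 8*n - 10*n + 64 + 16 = n^2 - 18*n + 80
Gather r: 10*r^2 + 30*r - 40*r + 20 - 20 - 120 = 10*r^2 - 10*r - 120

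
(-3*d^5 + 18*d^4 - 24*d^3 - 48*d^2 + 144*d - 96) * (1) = -3*d^5 + 18*d^4 - 24*d^3 - 48*d^2 + 144*d - 96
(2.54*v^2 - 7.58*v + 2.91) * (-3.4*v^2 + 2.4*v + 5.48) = -8.636*v^4 + 31.868*v^3 - 14.1668*v^2 - 34.5544*v + 15.9468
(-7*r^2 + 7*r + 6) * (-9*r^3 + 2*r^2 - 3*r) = 63*r^5 - 77*r^4 - 19*r^3 - 9*r^2 - 18*r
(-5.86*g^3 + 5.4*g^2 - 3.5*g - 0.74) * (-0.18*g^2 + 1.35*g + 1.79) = 1.0548*g^5 - 8.883*g^4 - 2.5694*g^3 + 5.0742*g^2 - 7.264*g - 1.3246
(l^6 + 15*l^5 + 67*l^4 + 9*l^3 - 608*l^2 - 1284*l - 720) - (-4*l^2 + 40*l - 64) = l^6 + 15*l^5 + 67*l^4 + 9*l^3 - 604*l^2 - 1324*l - 656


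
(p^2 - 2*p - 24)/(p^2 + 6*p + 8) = (p - 6)/(p + 2)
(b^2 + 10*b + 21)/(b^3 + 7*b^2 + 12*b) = (b + 7)/(b*(b + 4))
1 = 1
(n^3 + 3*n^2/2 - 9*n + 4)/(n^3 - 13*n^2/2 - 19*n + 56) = (2*n^2 + 7*n - 4)/(2*n^2 - 9*n - 56)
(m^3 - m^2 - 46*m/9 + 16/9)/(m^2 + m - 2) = (m^2 - 3*m + 8/9)/(m - 1)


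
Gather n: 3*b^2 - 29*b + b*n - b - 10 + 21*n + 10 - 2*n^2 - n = 3*b^2 - 30*b - 2*n^2 + n*(b + 20)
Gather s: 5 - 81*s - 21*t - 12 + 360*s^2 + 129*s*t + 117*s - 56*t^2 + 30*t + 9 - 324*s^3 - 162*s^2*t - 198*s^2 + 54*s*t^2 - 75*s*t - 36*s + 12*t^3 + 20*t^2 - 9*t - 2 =-324*s^3 + s^2*(162 - 162*t) + s*(54*t^2 + 54*t) + 12*t^3 - 36*t^2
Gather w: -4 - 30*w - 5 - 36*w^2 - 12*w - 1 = -36*w^2 - 42*w - 10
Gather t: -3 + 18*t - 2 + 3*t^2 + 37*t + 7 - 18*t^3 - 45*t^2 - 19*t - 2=-18*t^3 - 42*t^2 + 36*t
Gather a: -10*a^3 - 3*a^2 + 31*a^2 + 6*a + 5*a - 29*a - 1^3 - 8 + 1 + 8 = -10*a^3 + 28*a^2 - 18*a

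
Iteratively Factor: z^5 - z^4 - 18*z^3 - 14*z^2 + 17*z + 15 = (z - 5)*(z^4 + 4*z^3 + 2*z^2 - 4*z - 3) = (z - 5)*(z - 1)*(z^3 + 5*z^2 + 7*z + 3) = (z - 5)*(z - 1)*(z + 1)*(z^2 + 4*z + 3) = (z - 5)*(z - 1)*(z + 1)^2*(z + 3)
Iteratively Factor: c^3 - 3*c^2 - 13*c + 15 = (c - 5)*(c^2 + 2*c - 3) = (c - 5)*(c - 1)*(c + 3)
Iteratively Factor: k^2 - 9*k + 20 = (k - 5)*(k - 4)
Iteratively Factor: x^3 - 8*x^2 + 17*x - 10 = (x - 1)*(x^2 - 7*x + 10) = (x - 5)*(x - 1)*(x - 2)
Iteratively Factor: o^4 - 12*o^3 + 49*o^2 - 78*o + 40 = (o - 1)*(o^3 - 11*o^2 + 38*o - 40) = (o - 5)*(o - 1)*(o^2 - 6*o + 8) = (o - 5)*(o - 2)*(o - 1)*(o - 4)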